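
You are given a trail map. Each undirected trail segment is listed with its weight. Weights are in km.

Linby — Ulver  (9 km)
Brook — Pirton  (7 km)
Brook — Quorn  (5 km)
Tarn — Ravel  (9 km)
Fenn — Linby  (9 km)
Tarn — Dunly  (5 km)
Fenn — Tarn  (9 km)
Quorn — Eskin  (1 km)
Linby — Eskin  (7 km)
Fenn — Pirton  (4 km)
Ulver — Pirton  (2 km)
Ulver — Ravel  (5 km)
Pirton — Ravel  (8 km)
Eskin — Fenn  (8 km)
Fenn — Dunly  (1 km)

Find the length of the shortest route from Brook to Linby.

Shortest distances from Brook:
Brook: 0
Quorn: 5  (via Brook)
Eskin: 6  (via Quorn)
Pirton: 7  (via Brook)
Ulver: 9  (via Pirton)
Fenn: 11  (via Pirton)
Dunly: 12  (via Fenn)
Linby: 13  (via Eskin)
Shortest route: Brook → Quorn → Eskin → Linby = 13 km.

13 km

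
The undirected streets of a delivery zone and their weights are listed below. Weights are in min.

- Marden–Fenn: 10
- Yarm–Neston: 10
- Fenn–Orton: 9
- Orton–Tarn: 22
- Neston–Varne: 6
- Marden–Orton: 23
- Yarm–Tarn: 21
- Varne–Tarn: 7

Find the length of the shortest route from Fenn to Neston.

Enumerating some paths:
Fenn - Orton - Tarn - Yarm - Neston: 9+22+21+10 = 62
Fenn - Marden - Orton - Tarn - Varne - Neston: 10+23+22+7+6 = 68
Fenn - Orton - Tarn - Varne - Neston: 9+22+7+6 = 44
The minimum is 44 min via Fenn - Orton - Tarn - Varne - Neston.

44 min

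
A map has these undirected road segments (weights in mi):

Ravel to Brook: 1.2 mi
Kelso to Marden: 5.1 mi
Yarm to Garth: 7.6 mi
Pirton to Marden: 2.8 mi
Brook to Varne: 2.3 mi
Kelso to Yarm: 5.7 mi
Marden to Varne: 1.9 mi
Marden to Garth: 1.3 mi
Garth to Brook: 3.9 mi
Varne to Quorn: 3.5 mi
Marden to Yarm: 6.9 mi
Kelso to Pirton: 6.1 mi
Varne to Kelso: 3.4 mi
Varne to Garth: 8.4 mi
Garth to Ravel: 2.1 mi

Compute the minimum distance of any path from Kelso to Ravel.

Running Dijkstra from Kelso:
Kelso: 0
Varne: 3.4  (via Kelso)
Marden: 5.1  (via Kelso)
Brook: 5.7  (via Varne)
Yarm: 5.7  (via Kelso)
Pirton: 6.1  (via Kelso)
Garth: 6.4  (via Marden)
Ravel: 6.9  (via Brook)
Shortest route: Kelso → Varne → Brook → Ravel = 6.9 mi.

6.9 mi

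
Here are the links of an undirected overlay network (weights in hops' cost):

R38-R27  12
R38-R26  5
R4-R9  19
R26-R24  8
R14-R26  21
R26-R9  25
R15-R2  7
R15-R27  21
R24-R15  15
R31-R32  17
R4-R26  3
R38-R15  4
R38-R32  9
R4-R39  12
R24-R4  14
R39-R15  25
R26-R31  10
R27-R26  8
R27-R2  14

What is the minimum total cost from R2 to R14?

37 hops' cost

Compare a few routes:
R2 → R15 → R38 → R27 → R26 → R14: 7+4+12+8+21 = 52
R2 → R27 → R26 → R14: 14+8+21 = 43
R2 → R15 → R38 → R26 → R14: 7+4+5+21 = 37
R2 → R15 → R24 → R26 → R14: 7+15+8+21 = 51
Cheapest is R2 → R15 → R38 → R26 → R14 at 37 hops' cost.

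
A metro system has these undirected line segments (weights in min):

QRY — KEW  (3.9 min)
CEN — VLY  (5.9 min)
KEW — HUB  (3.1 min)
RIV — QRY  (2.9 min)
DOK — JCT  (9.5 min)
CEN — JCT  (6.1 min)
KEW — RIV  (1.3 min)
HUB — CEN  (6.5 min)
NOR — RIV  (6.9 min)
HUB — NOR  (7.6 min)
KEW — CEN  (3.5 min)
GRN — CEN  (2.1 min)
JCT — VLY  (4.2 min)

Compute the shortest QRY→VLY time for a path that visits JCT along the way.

Shortest QRY→JCT: QRY–KEW–CEN–JCT = 13.5
Best JCT to VLY: JCT–VLY costing 4.2
Total via JCT: 13.5 + 4.2 = 17.7 min.

17.7 min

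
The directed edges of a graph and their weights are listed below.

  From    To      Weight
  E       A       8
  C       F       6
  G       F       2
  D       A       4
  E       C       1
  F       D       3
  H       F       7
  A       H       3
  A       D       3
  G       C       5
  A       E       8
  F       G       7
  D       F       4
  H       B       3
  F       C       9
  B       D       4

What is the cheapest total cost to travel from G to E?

Running Dijkstra from G:
G: 0
F: 2  (via G)
C: 5  (via G)
D: 5  (via F)
A: 9  (via D)
H: 12  (via A)
B: 15  (via H)
E: 17  (via A)
Shortest route: G–F–D–A–E = 17.

17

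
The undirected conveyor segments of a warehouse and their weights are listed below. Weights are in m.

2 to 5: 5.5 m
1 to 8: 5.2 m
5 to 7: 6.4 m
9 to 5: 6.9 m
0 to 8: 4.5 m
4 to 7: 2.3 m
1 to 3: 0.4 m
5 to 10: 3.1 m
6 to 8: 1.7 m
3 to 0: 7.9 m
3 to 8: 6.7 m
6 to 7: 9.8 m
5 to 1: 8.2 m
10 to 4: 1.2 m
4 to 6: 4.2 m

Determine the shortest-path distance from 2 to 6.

Settle nodes by increasing distance from 2:
2: 0
5: 5.5  (via 2)
10: 8.6  (via 5)
4: 9.8  (via 10)
7: 11.9  (via 5)
9: 12.4  (via 5)
1: 13.7  (via 5)
6: 14  (via 4)
Shortest route: 2–5–10–4–6 = 14 m.

14 m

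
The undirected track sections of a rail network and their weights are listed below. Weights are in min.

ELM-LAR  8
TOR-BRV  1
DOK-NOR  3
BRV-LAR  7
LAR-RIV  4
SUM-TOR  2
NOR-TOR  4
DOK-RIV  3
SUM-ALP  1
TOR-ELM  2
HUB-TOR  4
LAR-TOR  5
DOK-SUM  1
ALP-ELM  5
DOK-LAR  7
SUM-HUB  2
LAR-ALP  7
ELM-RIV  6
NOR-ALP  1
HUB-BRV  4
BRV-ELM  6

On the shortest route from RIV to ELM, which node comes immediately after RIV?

ELM

Enumerating some paths:
RIV → ELM: 6 = 6
RIV → DOK → SUM → TOR → ELM: 3+1+2+2 = 8
RIV → LAR → TOR → ELM: 4+5+2 = 11
RIV → DOK → SUM → ALP → ELM: 3+1+1+5 = 10
Cheapest is RIV → ELM at 6 min.
So from RIV the first move is to ELM.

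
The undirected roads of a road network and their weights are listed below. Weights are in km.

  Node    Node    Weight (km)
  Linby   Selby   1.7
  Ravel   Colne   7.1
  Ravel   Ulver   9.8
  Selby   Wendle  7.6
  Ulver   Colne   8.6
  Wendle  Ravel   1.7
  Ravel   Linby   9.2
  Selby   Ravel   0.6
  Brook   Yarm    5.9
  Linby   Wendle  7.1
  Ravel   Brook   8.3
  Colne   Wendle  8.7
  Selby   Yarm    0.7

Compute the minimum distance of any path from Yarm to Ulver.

Compare a few routes:
Yarm → Selby → Ravel → Colne → Ulver: 0.7+0.6+7.1+8.6 = 17
Yarm → Selby → Ravel → Ulver: 0.7+0.6+9.8 = 11.1
The minimum is 11.1 km via Yarm → Selby → Ravel → Ulver.

11.1 km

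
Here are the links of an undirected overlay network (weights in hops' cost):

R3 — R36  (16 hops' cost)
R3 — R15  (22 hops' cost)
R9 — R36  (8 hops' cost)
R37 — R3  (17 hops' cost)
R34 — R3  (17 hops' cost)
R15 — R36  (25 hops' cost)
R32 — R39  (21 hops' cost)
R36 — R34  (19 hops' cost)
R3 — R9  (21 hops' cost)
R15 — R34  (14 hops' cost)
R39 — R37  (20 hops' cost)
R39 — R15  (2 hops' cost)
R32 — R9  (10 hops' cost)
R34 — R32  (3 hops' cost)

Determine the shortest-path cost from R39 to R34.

Settle nodes by increasing distance from R39:
R39: 0
R15: 2  (via R39)
R34: 16  (via R15)
Shortest route: R39 → R15 → R34 = 16 hops' cost.

16 hops' cost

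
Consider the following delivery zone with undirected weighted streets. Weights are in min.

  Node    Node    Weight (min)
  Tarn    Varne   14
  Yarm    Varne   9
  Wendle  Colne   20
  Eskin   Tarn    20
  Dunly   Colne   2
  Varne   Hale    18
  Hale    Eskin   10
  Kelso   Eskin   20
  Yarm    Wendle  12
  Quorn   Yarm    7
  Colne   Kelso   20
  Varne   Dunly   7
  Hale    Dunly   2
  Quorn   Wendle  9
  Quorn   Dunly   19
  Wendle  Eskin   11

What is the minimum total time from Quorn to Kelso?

40 min

Running Dijkstra from Quorn:
Quorn: 0
Yarm: 7  (via Quorn)
Wendle: 9  (via Quorn)
Varne: 16  (via Yarm)
Dunly: 19  (via Quorn)
Eskin: 20  (via Wendle)
Colne: 21  (via Dunly)
Hale: 21  (via Dunly)
Tarn: 30  (via Varne)
Kelso: 40  (via Eskin)
Shortest route: Quorn–Wendle–Eskin–Kelso = 40 min.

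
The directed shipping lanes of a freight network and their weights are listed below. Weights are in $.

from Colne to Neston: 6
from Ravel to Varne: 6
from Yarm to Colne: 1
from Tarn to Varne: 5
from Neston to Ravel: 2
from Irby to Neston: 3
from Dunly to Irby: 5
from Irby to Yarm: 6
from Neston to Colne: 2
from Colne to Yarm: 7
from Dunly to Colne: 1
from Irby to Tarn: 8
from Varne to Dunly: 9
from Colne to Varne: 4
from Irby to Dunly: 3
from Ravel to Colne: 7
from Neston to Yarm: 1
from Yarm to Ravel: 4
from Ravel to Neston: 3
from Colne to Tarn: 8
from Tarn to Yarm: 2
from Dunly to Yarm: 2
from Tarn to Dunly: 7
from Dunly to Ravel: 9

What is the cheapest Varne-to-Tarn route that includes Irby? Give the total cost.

$22

Best Varne to Irby: Varne → Dunly → Irby costing 14
Shortest Irby→Tarn: Irby → Tarn = 8
Total via Irby: 14 + 8 = $22.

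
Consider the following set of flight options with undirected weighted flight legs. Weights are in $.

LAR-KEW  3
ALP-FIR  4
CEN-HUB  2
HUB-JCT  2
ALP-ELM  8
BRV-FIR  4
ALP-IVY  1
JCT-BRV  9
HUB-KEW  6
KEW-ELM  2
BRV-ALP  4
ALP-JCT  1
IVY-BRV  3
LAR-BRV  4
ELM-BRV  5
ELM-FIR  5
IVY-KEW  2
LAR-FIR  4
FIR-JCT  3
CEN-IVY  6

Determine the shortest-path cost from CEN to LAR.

$11

Running Dijkstra from CEN:
CEN: 0
HUB: 2  (via CEN)
JCT: 4  (via HUB)
ALP: 5  (via JCT)
IVY: 6  (via CEN)
FIR: 7  (via JCT)
KEW: 8  (via HUB)
BRV: 9  (via ALP)
ELM: 10  (via KEW)
LAR: 11  (via FIR)
Shortest route: CEN–HUB–JCT–FIR–LAR = $11.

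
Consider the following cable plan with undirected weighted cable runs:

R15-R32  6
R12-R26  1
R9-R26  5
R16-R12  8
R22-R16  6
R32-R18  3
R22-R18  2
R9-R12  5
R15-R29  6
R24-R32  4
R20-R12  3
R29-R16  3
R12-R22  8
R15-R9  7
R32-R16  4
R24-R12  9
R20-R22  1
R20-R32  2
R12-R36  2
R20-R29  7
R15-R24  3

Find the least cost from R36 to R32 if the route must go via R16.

14

Shortest R36→R16: R36 → R12 → R16 = 10
Shortest R16→R32: R16 → R32 = 4
Total via R16: 10 + 4 = 14.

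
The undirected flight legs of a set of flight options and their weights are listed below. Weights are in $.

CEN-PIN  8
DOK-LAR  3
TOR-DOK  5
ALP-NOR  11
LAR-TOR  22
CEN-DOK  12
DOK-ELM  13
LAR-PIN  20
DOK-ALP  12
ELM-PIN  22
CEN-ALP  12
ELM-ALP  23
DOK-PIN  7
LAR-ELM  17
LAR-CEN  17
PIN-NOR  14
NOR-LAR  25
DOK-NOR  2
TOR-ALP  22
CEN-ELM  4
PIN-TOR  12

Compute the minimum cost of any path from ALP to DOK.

$12

Enumerating some paths:
ALP - NOR - DOK: 11+2 = 13
ALP - DOK: 12 = 12
ALP - CEN - DOK: 12+12 = 24
Cheapest is ALP - DOK at $12.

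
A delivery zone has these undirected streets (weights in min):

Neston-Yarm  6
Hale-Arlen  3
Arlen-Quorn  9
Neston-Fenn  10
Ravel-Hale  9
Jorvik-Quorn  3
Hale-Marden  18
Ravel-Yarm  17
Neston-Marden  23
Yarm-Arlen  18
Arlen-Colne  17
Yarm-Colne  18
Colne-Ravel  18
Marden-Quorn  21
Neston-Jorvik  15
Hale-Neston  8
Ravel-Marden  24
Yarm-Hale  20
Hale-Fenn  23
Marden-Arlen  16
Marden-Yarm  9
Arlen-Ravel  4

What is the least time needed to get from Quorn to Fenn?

Compare a few routes:
Quorn–Arlen–Hale–Neston–Fenn: 9+3+8+10 = 30
Quorn–Jorvik–Neston–Fenn: 3+15+10 = 28
Quorn–Arlen–Hale–Fenn: 9+3+23 = 35
Quorn–Arlen–Ravel–Hale–Neston–Fenn: 9+4+9+8+10 = 40
Cheapest is Quorn–Jorvik–Neston–Fenn at 28 min.

28 min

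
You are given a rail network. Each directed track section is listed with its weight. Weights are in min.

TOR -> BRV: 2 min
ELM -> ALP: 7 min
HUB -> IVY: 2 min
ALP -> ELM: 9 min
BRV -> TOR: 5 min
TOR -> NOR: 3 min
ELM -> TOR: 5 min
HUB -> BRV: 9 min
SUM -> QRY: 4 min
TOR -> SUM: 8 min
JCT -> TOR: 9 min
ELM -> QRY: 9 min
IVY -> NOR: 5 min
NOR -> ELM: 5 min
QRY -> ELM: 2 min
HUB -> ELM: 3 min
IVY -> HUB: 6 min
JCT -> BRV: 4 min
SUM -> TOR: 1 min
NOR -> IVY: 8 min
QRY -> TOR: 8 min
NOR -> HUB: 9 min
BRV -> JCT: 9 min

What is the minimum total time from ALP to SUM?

22 min

Enumerating some paths:
ALP → ELM → TOR → SUM: 9+5+8 = 22
ALP → ELM → QRY → TOR → SUM: 9+9+8+8 = 34
The minimum is 22 min via ALP → ELM → TOR → SUM.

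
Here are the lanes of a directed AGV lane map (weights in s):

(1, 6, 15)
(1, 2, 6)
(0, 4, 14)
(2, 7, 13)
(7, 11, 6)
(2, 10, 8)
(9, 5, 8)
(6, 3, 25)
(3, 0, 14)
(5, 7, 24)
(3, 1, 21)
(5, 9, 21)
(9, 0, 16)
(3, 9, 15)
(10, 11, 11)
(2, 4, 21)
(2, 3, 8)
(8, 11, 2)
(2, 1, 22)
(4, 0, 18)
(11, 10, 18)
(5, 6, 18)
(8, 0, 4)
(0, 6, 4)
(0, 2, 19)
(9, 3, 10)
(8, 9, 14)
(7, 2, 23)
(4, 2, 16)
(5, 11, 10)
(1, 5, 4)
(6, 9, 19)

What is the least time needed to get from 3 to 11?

33 s

Compare a few routes:
3–1–5–11: 21+4+10 = 35
3–9–5–11: 15+8+10 = 33
3–1–2–10–11: 21+6+8+11 = 46
3–1–2–7–11: 21+6+13+6 = 46
Cheapest is 3–9–5–11 at 33 s.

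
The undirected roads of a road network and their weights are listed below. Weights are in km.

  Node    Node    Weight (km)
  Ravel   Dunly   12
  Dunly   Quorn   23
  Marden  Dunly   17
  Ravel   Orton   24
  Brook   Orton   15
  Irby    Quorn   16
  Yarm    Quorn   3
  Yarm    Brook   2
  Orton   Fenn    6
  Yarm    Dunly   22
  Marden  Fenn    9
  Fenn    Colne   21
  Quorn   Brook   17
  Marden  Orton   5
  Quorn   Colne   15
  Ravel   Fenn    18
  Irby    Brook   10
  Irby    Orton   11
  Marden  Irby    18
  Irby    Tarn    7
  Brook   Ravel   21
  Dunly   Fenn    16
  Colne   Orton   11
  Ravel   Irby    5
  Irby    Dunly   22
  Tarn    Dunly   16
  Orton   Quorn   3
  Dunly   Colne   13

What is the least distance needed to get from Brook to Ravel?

Running Dijkstra from Brook:
Brook: 0
Yarm: 2  (via Brook)
Quorn: 5  (via Yarm)
Orton: 8  (via Quorn)
Irby: 10  (via Brook)
Marden: 13  (via Orton)
Fenn: 14  (via Orton)
Ravel: 15  (via Irby)
Shortest route: Brook → Irby → Ravel = 15 km.

15 km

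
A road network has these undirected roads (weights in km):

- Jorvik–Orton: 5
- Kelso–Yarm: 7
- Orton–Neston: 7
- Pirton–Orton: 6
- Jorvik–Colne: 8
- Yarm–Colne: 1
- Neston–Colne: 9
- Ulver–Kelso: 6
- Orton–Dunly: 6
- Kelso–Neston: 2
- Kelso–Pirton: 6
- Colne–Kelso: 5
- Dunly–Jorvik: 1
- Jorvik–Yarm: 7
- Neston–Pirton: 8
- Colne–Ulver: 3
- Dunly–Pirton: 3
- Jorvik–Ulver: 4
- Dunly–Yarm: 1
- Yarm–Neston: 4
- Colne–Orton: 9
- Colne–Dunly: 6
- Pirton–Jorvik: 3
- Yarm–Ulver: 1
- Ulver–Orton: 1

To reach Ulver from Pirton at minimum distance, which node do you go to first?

Dunly

Enumerating some paths:
Pirton - Jorvik - Dunly - Yarm - Ulver: 3+1+1+1 = 6
Pirton - Dunly - Yarm - Ulver: 3+1+1 = 5
Pirton - Orton - Ulver: 6+1 = 7
Pirton - Jorvik - Ulver: 3+4 = 7
Cheapest is Pirton - Dunly - Yarm - Ulver at 5 km.
So from Pirton the first move is to Dunly.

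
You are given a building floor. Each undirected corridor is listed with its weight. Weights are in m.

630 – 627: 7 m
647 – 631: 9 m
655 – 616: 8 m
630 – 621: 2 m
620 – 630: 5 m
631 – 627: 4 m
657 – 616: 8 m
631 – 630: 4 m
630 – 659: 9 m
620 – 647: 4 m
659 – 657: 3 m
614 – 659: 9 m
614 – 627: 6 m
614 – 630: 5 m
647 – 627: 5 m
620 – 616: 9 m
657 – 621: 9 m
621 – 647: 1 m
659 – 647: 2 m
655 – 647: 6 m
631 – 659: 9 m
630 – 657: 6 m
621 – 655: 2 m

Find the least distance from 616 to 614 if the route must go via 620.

Shortest 616→620: 616–620 = 9
Shortest 620→614: 620–630–614 = 10
Total via 620: 9 + 10 = 19 m.

19 m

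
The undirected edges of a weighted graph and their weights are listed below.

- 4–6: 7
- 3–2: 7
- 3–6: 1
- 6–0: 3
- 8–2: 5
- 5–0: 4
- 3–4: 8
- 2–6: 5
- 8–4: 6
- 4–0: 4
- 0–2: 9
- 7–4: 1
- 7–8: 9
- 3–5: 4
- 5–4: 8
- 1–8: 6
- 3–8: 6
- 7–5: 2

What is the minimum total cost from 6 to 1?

13

Settle nodes by increasing distance from 6:
6: 0
3: 1  (via 6)
0: 3  (via 6)
2: 5  (via 6)
5: 5  (via 3)
4: 7  (via 6)
7: 7  (via 5)
8: 7  (via 3)
1: 13  (via 8)
Shortest route: 6–3–8–1 = 13.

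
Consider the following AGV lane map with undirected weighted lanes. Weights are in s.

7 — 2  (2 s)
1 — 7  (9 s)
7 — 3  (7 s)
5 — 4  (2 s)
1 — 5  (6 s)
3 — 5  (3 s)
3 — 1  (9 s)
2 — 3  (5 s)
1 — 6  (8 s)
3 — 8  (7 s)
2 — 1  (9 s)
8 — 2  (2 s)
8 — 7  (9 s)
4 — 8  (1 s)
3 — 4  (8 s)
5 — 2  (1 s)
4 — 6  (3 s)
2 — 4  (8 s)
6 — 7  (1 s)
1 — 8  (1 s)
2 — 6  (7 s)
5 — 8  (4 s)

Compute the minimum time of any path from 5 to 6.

4 s

Settle nodes by increasing distance from 5:
5: 0
2: 1  (via 5)
4: 2  (via 5)
3: 3  (via 5)
7: 3  (via 2)
8: 3  (via 2)
1: 4  (via 8)
6: 4  (via 7)
Shortest route: 5 → 2 → 7 → 6 = 4 s.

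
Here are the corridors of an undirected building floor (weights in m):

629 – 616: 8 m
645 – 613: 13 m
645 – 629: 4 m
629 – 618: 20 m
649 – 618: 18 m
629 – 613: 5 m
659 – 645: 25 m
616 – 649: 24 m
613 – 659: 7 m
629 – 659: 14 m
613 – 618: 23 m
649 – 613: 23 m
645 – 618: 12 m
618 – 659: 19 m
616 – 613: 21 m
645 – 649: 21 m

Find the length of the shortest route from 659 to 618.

Settle nodes by increasing distance from 659:
659: 0
613: 7  (via 659)
629: 12  (via 613)
645: 16  (via 629)
618: 19  (via 659)
Shortest route: 659 → 618 = 19 m.

19 m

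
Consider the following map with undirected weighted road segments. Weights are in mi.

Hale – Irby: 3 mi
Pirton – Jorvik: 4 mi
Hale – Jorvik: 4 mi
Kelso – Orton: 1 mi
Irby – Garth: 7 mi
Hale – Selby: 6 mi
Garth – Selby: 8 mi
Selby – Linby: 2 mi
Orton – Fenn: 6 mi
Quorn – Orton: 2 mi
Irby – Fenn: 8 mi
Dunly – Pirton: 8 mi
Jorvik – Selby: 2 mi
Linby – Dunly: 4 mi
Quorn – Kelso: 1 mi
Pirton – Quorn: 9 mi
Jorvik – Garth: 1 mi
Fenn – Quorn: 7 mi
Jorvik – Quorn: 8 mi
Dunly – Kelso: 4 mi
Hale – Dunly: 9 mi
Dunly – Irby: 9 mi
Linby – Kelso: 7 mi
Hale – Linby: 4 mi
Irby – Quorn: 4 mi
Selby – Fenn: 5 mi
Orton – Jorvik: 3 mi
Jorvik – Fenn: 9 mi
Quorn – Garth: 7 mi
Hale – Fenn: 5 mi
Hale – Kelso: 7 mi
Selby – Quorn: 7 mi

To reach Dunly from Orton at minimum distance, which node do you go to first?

Kelso

Compare a few routes:
Orton - Quorn - Kelso - Dunly: 2+1+4 = 7
Orton - Jorvik - Selby - Linby - Dunly: 3+2+2+4 = 11
Orton - Kelso - Dunly: 1+4 = 5
Orton - Kelso - Linby - Dunly: 1+7+4 = 12
Cheapest is Orton - Kelso - Dunly at 5 mi.
So from Orton the first move is to Kelso.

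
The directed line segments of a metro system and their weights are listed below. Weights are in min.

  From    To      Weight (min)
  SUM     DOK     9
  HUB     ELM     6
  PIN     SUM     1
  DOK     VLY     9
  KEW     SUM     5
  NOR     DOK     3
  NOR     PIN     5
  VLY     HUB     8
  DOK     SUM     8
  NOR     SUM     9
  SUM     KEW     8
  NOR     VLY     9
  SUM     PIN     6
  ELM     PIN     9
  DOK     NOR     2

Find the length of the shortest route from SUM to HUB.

Shortest distances from SUM:
SUM: 0
PIN: 6  (via SUM)
KEW: 8  (via SUM)
DOK: 9  (via SUM)
NOR: 11  (via DOK)
VLY: 18  (via DOK)
HUB: 26  (via VLY)
Shortest route: SUM–DOK–VLY–HUB = 26 min.

26 min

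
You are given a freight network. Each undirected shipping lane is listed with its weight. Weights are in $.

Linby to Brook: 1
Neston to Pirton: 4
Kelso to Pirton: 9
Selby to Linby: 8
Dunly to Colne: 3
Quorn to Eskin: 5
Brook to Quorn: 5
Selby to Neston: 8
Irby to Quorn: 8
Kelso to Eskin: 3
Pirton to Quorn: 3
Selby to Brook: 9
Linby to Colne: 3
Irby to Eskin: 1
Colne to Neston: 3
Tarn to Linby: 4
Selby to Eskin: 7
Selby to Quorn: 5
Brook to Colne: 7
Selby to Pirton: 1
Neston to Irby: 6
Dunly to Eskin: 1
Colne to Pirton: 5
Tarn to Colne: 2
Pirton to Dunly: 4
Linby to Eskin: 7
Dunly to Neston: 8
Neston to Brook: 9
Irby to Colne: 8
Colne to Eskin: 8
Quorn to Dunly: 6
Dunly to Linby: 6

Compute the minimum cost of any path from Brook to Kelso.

Candidate routes:
Brook → Colne → Dunly → Eskin → Kelso: 7+3+1+3 = 14
Brook → Quorn → Eskin → Kelso: 5+5+3 = 13
Brook → Linby → Eskin → Kelso: 1+7+3 = 11
Brook → Linby → Tarn → Colne → Dunly → Eskin → Kelso: 1+4+2+3+1+3 = 14
Cheapest is Brook → Linby → Eskin → Kelso at $11.

$11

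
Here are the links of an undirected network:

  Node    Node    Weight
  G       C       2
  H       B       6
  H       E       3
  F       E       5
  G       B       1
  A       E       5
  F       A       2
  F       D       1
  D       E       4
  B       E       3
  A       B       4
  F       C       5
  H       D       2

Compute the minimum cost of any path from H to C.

Compare a few routes:
H - D - F - C: 2+1+5 = 8
H - B - G - C: 6+1+2 = 9
Cheapest is H - D - F - C at 8.

8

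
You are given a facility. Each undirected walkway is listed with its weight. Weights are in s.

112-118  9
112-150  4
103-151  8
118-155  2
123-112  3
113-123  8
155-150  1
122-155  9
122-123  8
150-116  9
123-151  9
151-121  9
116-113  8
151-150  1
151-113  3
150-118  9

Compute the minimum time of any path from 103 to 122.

Enumerating some paths:
103 - 151 - 123 - 122: 8+9+8 = 25
103 - 151 - 150 - 155 - 122: 8+1+1+9 = 19
103 - 151 - 150 - 112 - 123 - 122: 8+1+4+3+8 = 24
103 - 151 - 113 - 123 - 122: 8+3+8+8 = 27
The minimum is 19 s via 103 - 151 - 150 - 155 - 122.

19 s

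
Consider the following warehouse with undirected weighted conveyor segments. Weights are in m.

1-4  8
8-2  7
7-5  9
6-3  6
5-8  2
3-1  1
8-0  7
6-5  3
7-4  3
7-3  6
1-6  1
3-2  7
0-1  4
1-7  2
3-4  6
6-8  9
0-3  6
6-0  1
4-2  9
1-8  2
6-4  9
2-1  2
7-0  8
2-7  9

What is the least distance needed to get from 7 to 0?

Shortest distances from 7:
7: 0
1: 2  (via 7)
3: 3  (via 1)
4: 3  (via 7)
6: 3  (via 1)
0: 4  (via 6)
Shortest route: 7 → 1 → 6 → 0 = 4 m.

4 m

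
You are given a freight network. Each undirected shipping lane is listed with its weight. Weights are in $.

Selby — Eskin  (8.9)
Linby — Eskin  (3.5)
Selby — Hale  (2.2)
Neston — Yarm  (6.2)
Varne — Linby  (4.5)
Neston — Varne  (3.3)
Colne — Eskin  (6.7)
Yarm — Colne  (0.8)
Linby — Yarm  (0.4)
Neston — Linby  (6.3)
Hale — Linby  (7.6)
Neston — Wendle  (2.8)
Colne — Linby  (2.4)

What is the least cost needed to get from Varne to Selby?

Enumerating some paths:
Varne → Neston → Yarm → Linby → Hale → Selby: 3.3+6.2+0.4+7.6+2.2 = 19.7
Varne → Linby → Hale → Selby: 4.5+7.6+2.2 = 14.3
Varne → Neston → Linby → Hale → Selby: 3.3+6.3+7.6+2.2 = 19.4
Varne → Linby → Eskin → Selby: 4.5+3.5+8.9 = 16.9
The minimum is $14.3 via Varne → Linby → Hale → Selby.

$14.3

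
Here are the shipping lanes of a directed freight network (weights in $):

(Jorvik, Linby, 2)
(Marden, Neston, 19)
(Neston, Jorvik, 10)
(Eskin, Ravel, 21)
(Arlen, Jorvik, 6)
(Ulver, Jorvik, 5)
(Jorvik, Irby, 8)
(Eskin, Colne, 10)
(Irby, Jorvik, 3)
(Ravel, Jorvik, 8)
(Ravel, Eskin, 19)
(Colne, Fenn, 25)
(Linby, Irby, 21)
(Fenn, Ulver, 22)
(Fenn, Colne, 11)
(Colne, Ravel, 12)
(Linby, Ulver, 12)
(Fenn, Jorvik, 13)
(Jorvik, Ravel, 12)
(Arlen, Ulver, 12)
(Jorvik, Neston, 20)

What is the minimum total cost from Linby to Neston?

Shortest distances from Linby:
Linby: 0
Ulver: 12  (via Linby)
Jorvik: 17  (via Ulver)
Irby: 21  (via Linby)
Ravel: 29  (via Jorvik)
Neston: 37  (via Jorvik)
Shortest route: Linby–Ulver–Jorvik–Neston = $37.

$37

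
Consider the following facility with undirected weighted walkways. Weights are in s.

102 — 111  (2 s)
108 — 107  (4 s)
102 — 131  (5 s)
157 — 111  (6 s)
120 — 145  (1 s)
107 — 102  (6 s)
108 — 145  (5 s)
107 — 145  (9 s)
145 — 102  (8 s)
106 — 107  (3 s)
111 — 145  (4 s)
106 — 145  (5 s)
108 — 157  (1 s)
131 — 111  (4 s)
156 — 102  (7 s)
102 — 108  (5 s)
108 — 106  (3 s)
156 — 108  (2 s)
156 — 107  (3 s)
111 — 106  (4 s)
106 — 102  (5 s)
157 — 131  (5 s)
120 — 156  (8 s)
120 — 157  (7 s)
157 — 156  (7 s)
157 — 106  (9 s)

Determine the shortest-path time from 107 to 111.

7 s

Running Dijkstra from 107:
107: 0
106: 3  (via 107)
156: 3  (via 107)
108: 4  (via 107)
157: 5  (via 108)
102: 6  (via 107)
111: 7  (via 106)
Shortest route: 107 → 106 → 111 = 7 s.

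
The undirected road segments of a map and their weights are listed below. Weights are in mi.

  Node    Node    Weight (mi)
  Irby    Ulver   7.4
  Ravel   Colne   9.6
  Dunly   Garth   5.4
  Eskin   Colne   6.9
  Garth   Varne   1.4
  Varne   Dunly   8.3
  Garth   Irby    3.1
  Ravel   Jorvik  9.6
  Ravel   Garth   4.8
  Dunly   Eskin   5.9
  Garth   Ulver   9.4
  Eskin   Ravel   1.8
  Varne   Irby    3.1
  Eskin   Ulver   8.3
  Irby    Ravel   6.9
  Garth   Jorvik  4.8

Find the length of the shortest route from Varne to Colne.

14.9 mi

Enumerating some paths:
Varne–Garth–Ravel–Eskin–Colne: 1.4+4.8+1.8+6.9 = 14.9
Varne–Garth–Ravel–Colne: 1.4+4.8+9.6 = 15.8
Varne–Irby–Ravel–Eskin–Colne: 3.1+6.9+1.8+6.9 = 18.7
Cheapest is Varne–Garth–Ravel–Eskin–Colne at 14.9 mi.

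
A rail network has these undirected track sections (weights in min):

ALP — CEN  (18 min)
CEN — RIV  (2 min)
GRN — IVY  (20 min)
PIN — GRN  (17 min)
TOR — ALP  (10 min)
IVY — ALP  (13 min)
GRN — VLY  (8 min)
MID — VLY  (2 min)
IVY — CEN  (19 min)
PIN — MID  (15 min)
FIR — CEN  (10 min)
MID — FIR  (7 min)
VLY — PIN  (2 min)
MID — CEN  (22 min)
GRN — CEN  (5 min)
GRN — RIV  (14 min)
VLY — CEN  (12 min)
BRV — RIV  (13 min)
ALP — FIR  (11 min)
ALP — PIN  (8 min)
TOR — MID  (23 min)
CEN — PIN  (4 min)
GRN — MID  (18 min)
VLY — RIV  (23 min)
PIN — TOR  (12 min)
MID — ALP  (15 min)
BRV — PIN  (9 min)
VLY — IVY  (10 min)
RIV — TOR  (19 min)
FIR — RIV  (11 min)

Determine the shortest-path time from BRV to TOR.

Running Dijkstra from BRV:
BRV: 0
PIN: 9  (via BRV)
VLY: 11  (via PIN)
CEN: 13  (via PIN)
RIV: 13  (via BRV)
MID: 13  (via VLY)
ALP: 17  (via PIN)
GRN: 18  (via CEN)
FIR: 20  (via MID)
IVY: 21  (via VLY)
TOR: 21  (via PIN)
Shortest route: BRV → PIN → TOR = 21 min.

21 min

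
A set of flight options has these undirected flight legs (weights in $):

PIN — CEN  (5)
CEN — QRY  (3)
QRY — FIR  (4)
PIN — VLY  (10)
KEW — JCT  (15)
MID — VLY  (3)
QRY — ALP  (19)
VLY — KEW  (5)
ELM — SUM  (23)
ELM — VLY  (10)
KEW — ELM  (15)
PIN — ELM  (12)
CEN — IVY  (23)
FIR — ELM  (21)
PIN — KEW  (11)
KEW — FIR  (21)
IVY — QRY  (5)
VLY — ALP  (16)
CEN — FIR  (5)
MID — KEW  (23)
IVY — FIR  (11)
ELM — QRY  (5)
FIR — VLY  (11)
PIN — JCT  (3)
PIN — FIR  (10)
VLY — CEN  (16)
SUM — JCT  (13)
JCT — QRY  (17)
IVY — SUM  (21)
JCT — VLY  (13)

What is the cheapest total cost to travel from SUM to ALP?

$42

Running Dijkstra from SUM:
SUM: 0
JCT: 13  (via SUM)
PIN: 16  (via JCT)
IVY: 21  (via SUM)
CEN: 21  (via PIN)
ELM: 23  (via SUM)
QRY: 24  (via CEN)
FIR: 26  (via PIN)
VLY: 26  (via JCT)
KEW: 27  (via PIN)
MID: 29  (via VLY)
ALP: 42  (via VLY)
Shortest route: SUM → JCT → VLY → ALP = $42.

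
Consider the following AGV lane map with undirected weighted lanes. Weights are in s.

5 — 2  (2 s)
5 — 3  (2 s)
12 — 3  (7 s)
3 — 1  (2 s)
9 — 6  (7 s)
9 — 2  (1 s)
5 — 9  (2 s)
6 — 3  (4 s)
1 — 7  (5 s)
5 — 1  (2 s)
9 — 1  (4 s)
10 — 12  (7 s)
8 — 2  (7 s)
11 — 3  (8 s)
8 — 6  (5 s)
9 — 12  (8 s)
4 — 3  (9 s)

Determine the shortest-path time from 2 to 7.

9 s

Enumerating some paths:
2 → 9 → 1 → 7: 1+4+5 = 10
2 → 5 → 1 → 7: 2+2+5 = 9
The minimum is 9 s via 2 → 5 → 1 → 7.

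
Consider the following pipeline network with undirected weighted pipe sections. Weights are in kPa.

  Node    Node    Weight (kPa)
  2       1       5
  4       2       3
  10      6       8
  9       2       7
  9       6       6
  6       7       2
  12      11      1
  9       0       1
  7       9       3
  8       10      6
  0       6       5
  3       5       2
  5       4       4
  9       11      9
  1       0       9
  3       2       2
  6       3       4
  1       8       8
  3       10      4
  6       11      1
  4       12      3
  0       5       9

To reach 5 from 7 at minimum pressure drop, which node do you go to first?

Candidate routes:
7–6–11–12–4–5: 2+1+1+3+4 = 11
7–6–3–5: 2+4+2 = 8
Cheapest is 7–6–3–5 at 8 kPa.
So from 7 the first move is to 6.

6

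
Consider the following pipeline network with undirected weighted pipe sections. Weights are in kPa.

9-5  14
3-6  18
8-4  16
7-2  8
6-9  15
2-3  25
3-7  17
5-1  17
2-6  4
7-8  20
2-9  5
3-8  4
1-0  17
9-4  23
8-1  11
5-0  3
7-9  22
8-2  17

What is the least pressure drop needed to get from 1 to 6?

Running Dijkstra from 1:
1: 0
8: 11  (via 1)
3: 15  (via 8)
0: 17  (via 1)
5: 17  (via 1)
4: 27  (via 8)
2: 28  (via 8)
7: 31  (via 8)
9: 31  (via 5)
6: 32  (via 2)
Shortest route: 1 → 8 → 2 → 6 = 32 kPa.

32 kPa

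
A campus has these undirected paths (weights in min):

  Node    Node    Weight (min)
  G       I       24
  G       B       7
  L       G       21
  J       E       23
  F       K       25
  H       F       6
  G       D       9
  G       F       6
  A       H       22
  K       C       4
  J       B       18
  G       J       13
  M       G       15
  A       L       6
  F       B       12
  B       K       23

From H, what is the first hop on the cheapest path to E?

F

Compare a few routes:
H - F - B - J - E: 6+12+18+23 = 59
H - F - B - G - J - E: 6+12+7+13+23 = 61
H - F - G - B - J - E: 6+6+7+18+23 = 60
H - F - G - J - E: 6+6+13+23 = 48
Cheapest is H - F - G - J - E at 48 min.
So from H the first move is to F.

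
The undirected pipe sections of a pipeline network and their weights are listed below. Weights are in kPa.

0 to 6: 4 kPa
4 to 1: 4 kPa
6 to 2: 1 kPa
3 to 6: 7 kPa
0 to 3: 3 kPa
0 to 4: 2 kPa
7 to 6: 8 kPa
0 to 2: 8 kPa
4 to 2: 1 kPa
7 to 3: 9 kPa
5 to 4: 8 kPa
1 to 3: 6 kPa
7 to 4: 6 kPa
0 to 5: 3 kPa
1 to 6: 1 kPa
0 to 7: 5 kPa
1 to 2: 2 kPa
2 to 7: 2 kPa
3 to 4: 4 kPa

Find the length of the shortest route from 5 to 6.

Settle nodes by increasing distance from 5:
5: 0
0: 3  (via 5)
4: 5  (via 0)
2: 6  (via 4)
3: 6  (via 0)
6: 7  (via 0)
Shortest route: 5 → 0 → 6 = 7 kPa.

7 kPa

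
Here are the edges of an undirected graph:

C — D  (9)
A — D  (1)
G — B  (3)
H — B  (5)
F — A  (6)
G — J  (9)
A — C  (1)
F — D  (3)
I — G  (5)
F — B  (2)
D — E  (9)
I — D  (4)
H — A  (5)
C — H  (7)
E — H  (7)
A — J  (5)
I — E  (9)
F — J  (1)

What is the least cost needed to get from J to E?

Compare a few routes:
J → A → D → E: 5+1+9 = 15
J → F → D → E: 1+3+9 = 13
Cheapest is J → F → D → E at 13.

13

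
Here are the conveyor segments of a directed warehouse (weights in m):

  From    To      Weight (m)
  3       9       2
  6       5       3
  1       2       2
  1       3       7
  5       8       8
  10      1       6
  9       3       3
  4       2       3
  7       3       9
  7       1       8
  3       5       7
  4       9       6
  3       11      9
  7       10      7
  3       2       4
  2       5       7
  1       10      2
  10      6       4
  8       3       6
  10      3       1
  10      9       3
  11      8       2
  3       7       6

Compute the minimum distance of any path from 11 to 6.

Compare a few routes:
11 - 8 - 3 - 7 - 1 - 10 - 6: 2+6+6+8+2+4 = 28
11 - 8 - 3 - 7 - 10 - 6: 2+6+6+7+4 = 25
Cheapest is 11 - 8 - 3 - 7 - 10 - 6 at 25 m.

25 m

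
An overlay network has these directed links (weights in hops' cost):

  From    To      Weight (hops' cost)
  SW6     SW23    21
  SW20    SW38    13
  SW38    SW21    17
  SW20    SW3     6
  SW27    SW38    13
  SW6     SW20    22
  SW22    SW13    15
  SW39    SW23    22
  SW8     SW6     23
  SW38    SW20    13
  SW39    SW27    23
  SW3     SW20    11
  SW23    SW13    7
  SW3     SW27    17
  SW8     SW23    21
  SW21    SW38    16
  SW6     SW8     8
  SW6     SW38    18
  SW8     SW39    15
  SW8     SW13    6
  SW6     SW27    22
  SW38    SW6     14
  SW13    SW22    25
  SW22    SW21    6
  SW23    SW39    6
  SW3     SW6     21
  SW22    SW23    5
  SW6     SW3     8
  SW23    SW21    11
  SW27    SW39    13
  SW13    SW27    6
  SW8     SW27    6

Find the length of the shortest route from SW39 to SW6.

50 hops' cost

Running Dijkstra from SW39:
SW39: 0
SW23: 22  (via SW39)
SW27: 23  (via SW39)
SW13: 29  (via SW23)
SW21: 33  (via SW23)
SW38: 36  (via SW27)
SW20: 49  (via SW38)
SW6: 50  (via SW38)
Shortest route: SW39 → SW27 → SW38 → SW6 = 50 hops' cost.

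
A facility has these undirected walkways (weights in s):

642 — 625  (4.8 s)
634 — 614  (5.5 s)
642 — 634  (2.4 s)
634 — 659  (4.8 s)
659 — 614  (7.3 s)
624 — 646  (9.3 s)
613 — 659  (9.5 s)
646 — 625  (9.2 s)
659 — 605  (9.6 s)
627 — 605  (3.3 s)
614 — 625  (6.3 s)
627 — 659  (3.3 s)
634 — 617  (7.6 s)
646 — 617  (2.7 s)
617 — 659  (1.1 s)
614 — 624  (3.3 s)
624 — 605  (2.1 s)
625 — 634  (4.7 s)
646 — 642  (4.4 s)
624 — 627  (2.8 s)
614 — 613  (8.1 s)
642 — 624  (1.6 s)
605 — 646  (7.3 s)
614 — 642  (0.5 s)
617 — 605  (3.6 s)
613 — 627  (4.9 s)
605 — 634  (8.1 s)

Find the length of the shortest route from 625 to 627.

Settle nodes by increasing distance from 625:
625: 0
634: 4.7  (via 625)
642: 4.8  (via 625)
614: 5.3  (via 642)
624: 6.4  (via 642)
605: 8.5  (via 624)
646: 9.2  (via 625)
627: 9.2  (via 624)
Shortest route: 625 → 642 → 624 → 627 = 9.2 s.

9.2 s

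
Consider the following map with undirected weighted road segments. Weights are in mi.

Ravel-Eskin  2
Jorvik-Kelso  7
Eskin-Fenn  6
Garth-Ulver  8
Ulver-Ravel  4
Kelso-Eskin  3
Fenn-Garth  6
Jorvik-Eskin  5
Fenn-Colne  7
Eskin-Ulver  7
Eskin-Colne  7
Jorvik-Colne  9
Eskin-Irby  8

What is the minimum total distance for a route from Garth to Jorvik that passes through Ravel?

19 mi

Best Garth to Ravel: Garth → Ulver → Ravel costing 12
Best Ravel to Jorvik: Ravel → Eskin → Jorvik costing 7
Total via Ravel: 12 + 7 = 19 mi.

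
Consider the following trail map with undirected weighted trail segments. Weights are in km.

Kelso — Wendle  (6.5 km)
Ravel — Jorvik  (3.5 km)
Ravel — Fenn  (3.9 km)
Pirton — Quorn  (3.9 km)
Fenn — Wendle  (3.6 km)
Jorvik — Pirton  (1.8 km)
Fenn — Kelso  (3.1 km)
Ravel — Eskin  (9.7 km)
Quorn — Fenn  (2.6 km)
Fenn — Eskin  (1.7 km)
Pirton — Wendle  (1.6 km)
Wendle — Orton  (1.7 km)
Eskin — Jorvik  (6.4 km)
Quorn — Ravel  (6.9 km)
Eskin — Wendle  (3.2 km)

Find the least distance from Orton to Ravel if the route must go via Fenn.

Shortest Orton→Fenn: Orton–Wendle–Fenn = 5.3
Shortest Fenn→Ravel: Fenn–Ravel = 3.9
Total via Fenn: 5.3 + 3.9 = 9.2 km.

9.2 km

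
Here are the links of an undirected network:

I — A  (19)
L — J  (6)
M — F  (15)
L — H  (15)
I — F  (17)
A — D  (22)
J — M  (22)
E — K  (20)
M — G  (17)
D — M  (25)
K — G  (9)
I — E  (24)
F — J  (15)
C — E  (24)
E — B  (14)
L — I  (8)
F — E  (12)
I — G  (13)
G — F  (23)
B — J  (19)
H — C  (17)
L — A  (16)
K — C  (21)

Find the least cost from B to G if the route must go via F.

49

Shortest B→F: B → E → F = 26
Best F to G: F → G costing 23
Total via F: 26 + 23 = 49.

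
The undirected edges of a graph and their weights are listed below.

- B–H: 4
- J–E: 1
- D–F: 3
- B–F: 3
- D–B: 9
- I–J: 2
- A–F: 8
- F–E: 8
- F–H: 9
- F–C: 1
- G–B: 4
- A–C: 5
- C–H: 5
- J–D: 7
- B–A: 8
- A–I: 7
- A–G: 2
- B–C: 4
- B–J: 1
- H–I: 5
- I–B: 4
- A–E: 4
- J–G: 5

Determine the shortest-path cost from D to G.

10

Candidate routes:
D → F → C → A → G: 3+1+5+2 = 11
D → F → B → G: 3+3+4 = 10
Cheapest is D → F → B → G at 10.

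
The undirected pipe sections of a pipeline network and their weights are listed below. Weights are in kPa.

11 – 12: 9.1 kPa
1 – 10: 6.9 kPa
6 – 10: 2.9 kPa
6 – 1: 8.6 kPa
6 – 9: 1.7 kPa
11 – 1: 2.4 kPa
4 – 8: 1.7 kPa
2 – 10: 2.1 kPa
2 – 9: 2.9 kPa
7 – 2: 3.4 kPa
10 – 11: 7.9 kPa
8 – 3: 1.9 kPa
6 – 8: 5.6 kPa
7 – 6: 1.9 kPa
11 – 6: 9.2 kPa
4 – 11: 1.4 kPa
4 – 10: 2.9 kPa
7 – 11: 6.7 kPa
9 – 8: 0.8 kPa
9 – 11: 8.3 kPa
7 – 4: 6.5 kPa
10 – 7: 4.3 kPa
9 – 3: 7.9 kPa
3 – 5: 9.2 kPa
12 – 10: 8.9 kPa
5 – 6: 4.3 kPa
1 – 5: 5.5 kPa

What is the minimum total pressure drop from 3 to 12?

14.1 kPa

Running Dijkstra from 3:
3: 0
8: 1.9  (via 3)
9: 2.7  (via 8)
4: 3.6  (via 8)
6: 4.4  (via 9)
11: 5  (via 4)
2: 5.6  (via 9)
7: 6.3  (via 6)
10: 6.5  (via 4)
1: 7.4  (via 11)
5: 8.7  (via 6)
12: 14.1  (via 11)
Shortest route: 3 → 8 → 4 → 11 → 12 = 14.1 kPa.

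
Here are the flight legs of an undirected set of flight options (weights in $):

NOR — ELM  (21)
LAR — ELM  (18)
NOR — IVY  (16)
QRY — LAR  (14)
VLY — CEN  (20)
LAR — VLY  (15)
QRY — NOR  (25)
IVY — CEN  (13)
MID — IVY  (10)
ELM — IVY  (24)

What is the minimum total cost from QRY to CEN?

$49

Compare a few routes:
QRY–LAR–VLY–CEN: 14+15+20 = 49
QRY–NOR–IVY–CEN: 25+16+13 = 54
The minimum is $49 via QRY–LAR–VLY–CEN.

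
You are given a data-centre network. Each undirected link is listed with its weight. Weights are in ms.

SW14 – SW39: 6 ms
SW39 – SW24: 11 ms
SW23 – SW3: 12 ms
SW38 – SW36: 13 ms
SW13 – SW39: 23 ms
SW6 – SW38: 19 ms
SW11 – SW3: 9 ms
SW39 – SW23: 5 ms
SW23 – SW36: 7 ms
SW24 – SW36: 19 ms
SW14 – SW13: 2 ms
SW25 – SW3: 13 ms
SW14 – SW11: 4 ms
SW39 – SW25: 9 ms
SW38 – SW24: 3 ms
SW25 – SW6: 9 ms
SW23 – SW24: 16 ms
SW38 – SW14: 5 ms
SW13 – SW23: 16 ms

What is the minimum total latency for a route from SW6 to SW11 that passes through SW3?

Best SW6 to SW3: SW6 → SW25 → SW3 costing 22
Shortest SW3→SW11: SW3 → SW11 = 9
Total via SW3: 22 + 9 = 31 ms.

31 ms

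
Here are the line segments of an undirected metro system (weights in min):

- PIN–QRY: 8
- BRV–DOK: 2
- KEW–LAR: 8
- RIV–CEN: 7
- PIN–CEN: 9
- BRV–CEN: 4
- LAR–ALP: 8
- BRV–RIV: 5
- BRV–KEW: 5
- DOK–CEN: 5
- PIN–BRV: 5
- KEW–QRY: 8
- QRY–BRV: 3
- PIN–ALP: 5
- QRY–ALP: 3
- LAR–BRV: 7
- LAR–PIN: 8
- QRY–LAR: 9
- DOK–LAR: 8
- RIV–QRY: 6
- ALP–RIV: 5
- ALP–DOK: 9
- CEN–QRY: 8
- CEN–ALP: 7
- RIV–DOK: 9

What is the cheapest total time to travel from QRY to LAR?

9 min

Settle nodes by increasing distance from QRY:
QRY: 0
ALP: 3  (via QRY)
BRV: 3  (via QRY)
DOK: 5  (via BRV)
RIV: 6  (via QRY)
CEN: 7  (via BRV)
KEW: 8  (via QRY)
PIN: 8  (via QRY)
LAR: 9  (via QRY)
Shortest route: QRY → LAR = 9 min.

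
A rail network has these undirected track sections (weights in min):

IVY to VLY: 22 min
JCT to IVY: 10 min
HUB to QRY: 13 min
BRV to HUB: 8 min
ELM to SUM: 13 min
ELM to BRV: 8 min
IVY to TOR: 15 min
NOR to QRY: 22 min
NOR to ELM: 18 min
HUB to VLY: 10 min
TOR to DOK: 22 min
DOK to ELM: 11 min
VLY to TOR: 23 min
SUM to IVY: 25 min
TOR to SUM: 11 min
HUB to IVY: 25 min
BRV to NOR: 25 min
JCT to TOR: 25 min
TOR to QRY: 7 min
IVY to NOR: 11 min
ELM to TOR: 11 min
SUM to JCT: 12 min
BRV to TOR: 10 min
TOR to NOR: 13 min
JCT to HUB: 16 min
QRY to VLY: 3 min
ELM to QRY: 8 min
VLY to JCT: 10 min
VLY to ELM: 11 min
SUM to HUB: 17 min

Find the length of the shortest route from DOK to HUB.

27 min

Shortest distances from DOK:
DOK: 0
ELM: 11  (via DOK)
QRY: 19  (via ELM)
BRV: 19  (via ELM)
VLY: 22  (via ELM)
TOR: 22  (via DOK)
SUM: 24  (via ELM)
HUB: 27  (via BRV)
Shortest route: DOK → ELM → BRV → HUB = 27 min.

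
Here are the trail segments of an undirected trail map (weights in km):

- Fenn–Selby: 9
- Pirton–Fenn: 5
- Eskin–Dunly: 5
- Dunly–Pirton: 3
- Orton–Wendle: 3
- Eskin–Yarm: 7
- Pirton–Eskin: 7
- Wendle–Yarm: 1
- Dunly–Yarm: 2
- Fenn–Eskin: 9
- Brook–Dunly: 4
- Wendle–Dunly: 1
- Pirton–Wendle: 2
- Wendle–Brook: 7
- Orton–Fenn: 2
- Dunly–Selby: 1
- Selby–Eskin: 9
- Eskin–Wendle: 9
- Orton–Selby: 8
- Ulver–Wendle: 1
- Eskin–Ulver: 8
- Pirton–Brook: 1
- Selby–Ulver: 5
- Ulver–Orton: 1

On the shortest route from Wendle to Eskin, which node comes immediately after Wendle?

Enumerating some paths:
Wendle → Dunly → Eskin: 1+5 = 6
Wendle → Pirton → Eskin: 2+7 = 9
Wendle → Yarm → Eskin: 1+7 = 8
Wendle → Yarm → Dunly → Eskin: 1+2+5 = 8
The minimum is 6 km via Wendle → Dunly → Eskin.
So from Wendle the first move is to Dunly.

Dunly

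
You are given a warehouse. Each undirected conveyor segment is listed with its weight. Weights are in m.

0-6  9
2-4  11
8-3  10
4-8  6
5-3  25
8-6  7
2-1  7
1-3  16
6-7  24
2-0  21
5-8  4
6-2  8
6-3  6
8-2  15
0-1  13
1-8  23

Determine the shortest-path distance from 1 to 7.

Shortest distances from 1:
1: 0
2: 7  (via 1)
0: 13  (via 1)
6: 15  (via 2)
3: 16  (via 1)
4: 18  (via 2)
8: 22  (via 2)
5: 26  (via 8)
7: 39  (via 6)
Shortest route: 1–2–6–7 = 39 m.

39 m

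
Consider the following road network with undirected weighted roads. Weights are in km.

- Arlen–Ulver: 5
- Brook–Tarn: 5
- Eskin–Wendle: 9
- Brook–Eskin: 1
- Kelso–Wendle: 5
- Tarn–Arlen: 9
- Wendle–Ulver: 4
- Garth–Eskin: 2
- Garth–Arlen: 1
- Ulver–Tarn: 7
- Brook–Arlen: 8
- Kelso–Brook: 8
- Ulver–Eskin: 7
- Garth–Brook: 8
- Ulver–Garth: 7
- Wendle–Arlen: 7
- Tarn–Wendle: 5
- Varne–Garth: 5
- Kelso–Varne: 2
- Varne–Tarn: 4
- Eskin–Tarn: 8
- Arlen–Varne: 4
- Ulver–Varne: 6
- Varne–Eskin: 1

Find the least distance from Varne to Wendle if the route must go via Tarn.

Best Varne to Tarn: Varne–Tarn costing 4
Best Tarn to Wendle: Tarn–Wendle costing 5
Total via Tarn: 4 + 5 = 9 km.

9 km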